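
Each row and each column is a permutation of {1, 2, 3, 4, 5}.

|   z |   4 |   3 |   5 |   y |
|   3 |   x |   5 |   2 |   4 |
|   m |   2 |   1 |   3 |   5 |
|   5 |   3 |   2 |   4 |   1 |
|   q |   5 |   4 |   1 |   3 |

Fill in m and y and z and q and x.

For row 5, column 1: row 5 already has {1, 3, 4, 5}; that leaves 2.
For row 1, column 5: column 5 already has {1, 3, 4, 5}; that leaves 2.
At (row 1, col 1): row 1 already has {2, 3, 4, 5}, so the value is 1.
Cell (2,2): row 2 already has {2, 3, 4, 5} → 1.
At (row 3, col 1): row 3 already has {1, 2, 3, 5}, so the value is 4.

m = 4, y = 2, z = 1, q = 2, x = 1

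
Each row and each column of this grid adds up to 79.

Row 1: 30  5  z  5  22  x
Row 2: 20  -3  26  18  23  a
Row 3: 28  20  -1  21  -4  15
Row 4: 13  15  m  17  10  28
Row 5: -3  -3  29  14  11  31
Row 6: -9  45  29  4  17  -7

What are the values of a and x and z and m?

a = -5, x = 17, z = 0, m = -4

Row 4: 13 + 15 + 17 + 10 + 28 = 83, so its missing entry is 79 − 83 = -4.
Column 3: 26 − 1 − 4 + 29 + 29 = 79, so its missing entry is 79 − 79 = 0.
Row 1: 30 + 5 + 0 + 5 + 22 = 62, so its missing entry is 79 − 62 = 17.
Row 2: 20 − 3 + 26 + 18 + 23 = 84, so its missing entry is 79 − 84 = -5.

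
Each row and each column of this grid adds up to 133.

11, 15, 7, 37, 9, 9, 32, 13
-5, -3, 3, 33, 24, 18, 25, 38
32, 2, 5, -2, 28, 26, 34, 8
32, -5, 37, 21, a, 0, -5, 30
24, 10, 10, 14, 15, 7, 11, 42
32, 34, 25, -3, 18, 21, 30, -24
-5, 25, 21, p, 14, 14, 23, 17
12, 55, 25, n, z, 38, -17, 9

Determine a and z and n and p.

Row 7: -5 + 25 + 21 + 14 + 14 + 23 + 17 = 109, so its missing entry is 133 − 109 = 24.
Row 4: 32 − 5 + 37 + 21 + 0 − 5 + 30 = 110, so its missing entry is 133 − 110 = 23.
Column 5: 9 + 24 + 28 + 23 + 15 + 18 + 14 = 131, so its missing entry is 133 − 131 = 2.
Row 8: 12 + 55 + 25 + 2 + 38 − 17 + 9 = 124, so its missing entry is 133 − 124 = 9.

a = 23, z = 2, n = 9, p = 24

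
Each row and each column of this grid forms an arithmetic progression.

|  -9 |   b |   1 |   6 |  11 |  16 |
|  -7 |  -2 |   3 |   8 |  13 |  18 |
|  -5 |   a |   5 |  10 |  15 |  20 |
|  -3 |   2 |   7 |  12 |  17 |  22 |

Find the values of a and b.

Along each row the entries change by 5 per step; down each column they change by 2.
Row 3: from -5 at column 1, stepping by 5 to column 2 gives 0.
Row 1: from -9 at column 1, stepping by 5 to column 2 gives -4.

a = 0, b = -4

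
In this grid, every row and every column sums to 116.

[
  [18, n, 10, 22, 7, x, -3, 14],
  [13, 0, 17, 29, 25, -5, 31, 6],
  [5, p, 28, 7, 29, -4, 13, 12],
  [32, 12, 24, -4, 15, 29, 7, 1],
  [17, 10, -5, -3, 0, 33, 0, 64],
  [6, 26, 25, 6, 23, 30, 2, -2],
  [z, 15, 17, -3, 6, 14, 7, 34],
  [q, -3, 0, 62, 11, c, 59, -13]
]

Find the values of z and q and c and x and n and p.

The known cells in row 3 total 90, leaving 116 − 90 = 26 for the blank.
The known cells in column 2 total 86, leaving 116 − 86 = 30 for the blank.
The known cells in row 1 total 98, leaving 116 − 98 = 18 for the blank.
The known cells in row 7 total 90, leaving 116 − 90 = 26 for the blank.
The known cells in column 1 total 117, leaving 116 − 117 = -1 for the blank.
The known cells in row 8 total 115, leaving 116 − 115 = 1 for the blank.

z = 26, q = -1, c = 1, x = 18, n = 30, p = 26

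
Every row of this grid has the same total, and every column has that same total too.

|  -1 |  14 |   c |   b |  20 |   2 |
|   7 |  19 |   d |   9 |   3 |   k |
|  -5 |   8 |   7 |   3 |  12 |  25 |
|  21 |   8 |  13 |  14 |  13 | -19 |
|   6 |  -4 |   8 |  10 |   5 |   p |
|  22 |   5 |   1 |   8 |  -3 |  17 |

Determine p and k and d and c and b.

Rows 3 and 4 both sum to 50, so that's the common total.
The known cells in column 4 total 44, leaving 50 − 44 = 6 for the blank.
The known cells in row 1 total 41, leaving 50 − 41 = 9 for the blank.
The known cells in column 3 total 38, leaving 50 − 38 = 12 for the blank.
The known cells in row 2 total 50, leaving 50 − 50 = 0 for the blank.
The known cells in row 5 total 25, leaving 50 − 25 = 25 for the blank.

p = 25, k = 0, d = 12, c = 9, b = 6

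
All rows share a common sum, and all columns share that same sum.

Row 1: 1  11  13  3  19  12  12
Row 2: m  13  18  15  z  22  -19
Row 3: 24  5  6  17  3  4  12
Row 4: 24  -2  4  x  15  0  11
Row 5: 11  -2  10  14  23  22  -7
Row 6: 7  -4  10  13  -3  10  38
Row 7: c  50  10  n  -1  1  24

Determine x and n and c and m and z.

Rows 1 and 3 both sum to 71, so that's the common total.
Column 5 has 19 + 3 + 15 + 23 − 3 − 1 = 56; the blank must be 71 − 56 = 15.
Row 4 has 24 − 2 + 4 + 15 + 0 + 11 = 52; the blank must be 71 − 52 = 19.
Row 2 has 13 + 18 + 15 + 15 + 22 − 19 = 64; the blank must be 71 − 64 = 7.
Column 1 has 1 + 7 + 24 + 24 + 11 + 7 = 74; the blank must be 71 − 74 = -3.
Row 7 has -3 + 50 + 10 − 1 + 1 + 24 = 81; the blank must be 71 − 81 = -10.

x = 19, n = -10, c = -3, m = 7, z = 15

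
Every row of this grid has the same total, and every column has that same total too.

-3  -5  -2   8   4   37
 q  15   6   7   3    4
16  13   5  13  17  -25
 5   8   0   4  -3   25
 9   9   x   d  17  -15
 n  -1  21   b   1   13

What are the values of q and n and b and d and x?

q = 4, n = 8, b = -3, d = 10, x = 9

Rows 1 and 3 both sum to 39, so that's the common total.
Column 3: -2 + 6 + 5 + 0 + 21 = 30, so its missing entry is 39 − 30 = 9.
Row 5: 9 + 9 + 9 + 17 − 15 = 29, so its missing entry is 39 − 29 = 10.
Column 4: 8 + 7 + 13 + 4 + 10 = 42, so its missing entry is 39 − 42 = -3.
Row 6: -1 + 21 − 3 + 1 + 13 = 31, so its missing entry is 39 − 31 = 8.
Row 2: 15 + 6 + 7 + 3 + 4 = 35, so its missing entry is 39 − 35 = 4.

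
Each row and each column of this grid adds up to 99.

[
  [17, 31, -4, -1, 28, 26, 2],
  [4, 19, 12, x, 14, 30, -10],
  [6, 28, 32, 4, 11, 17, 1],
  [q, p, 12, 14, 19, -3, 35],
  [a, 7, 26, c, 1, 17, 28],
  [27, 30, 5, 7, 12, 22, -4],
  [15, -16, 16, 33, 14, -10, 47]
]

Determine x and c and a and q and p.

x = 30, c = 12, a = 8, q = 22, p = 0

Column 2: 31 + 19 + 28 + 7 + 30 − 16 = 99, so its missing entry is 99 − 99 = 0.
Row 4: 0 + 12 + 14 + 19 − 3 + 35 = 77, so its missing entry is 99 − 77 = 22.
Column 1: 17 + 4 + 6 + 22 + 27 + 15 = 91, so its missing entry is 99 − 91 = 8.
Row 5: 8 + 7 + 26 + 1 + 17 + 28 = 87, so its missing entry is 99 − 87 = 12.
Row 2: 4 + 19 + 12 + 14 + 30 − 10 = 69, so its missing entry is 99 − 69 = 30.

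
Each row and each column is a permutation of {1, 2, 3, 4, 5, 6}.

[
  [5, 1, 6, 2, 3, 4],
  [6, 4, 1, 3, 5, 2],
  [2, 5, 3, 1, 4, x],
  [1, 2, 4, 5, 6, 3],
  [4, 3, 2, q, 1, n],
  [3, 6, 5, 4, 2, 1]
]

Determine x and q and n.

Cell (3,6): row 3 already has {1, 2, 3, 4, 5} → 6.
Cell (5,6): column 6 already has {1, 2, 3, 4, 6} → 5.
Cell (5,4): row 5 already has {1, 2, 3, 4, 5} → 6.

x = 6, q = 6, n = 5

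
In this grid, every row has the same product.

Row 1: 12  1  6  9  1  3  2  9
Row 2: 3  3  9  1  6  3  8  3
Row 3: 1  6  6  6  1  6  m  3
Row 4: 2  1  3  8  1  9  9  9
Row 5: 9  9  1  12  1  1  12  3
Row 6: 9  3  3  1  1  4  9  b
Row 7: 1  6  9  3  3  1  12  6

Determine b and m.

Rows 5 and 7 each multiply to 34992, so every row has product 34992.
Row 6: 9×3×3×1×1×4×9 = 2916, so the missing entry is 34992 ÷ 2916 = 12.
Row 3: 1×6×6×6×1×6×3 = 3888, so the missing entry is 34992 ÷ 3888 = 9.

b = 12, m = 9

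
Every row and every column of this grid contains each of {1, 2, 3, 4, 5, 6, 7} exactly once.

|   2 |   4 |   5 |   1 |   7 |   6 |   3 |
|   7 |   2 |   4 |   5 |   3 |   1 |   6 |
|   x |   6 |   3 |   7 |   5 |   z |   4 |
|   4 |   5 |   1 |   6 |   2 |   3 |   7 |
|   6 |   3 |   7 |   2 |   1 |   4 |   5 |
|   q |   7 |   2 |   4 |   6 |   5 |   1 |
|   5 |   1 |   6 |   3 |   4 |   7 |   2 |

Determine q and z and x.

At (row 3, col 6): column 6 already has {1, 3, 4, 5, 6, 7}, so the value is 2.
For row 3, column 1: row 3 already has {2, 3, 4, 5, 6, 7}; that leaves 1.
At (row 6, col 1): row 6 already has {1, 2, 4, 5, 6, 7}, so the value is 3.

q = 3, z = 2, x = 1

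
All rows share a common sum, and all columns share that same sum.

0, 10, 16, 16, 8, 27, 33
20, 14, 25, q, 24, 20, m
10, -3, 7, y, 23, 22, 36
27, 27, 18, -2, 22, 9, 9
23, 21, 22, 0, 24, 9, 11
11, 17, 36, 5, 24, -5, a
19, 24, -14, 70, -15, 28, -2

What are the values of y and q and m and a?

y = 15, q = 6, m = 1, a = 22

Rows 1 and 4 both sum to 110, so that's the common total.
Row 3: 10 − 3 + 7 + 23 + 22 + 36 = 95, so its missing entry is 110 − 95 = 15.
Column 4: 16 + 15 − 2 + 0 + 5 + 70 = 104, so its missing entry is 110 − 104 = 6.
Row 2: 20 + 14 + 25 + 6 + 24 + 20 = 109, so its missing entry is 110 − 109 = 1.
Row 6: 11 + 17 + 36 + 5 + 24 − 5 = 88, so its missing entry is 110 − 88 = 22.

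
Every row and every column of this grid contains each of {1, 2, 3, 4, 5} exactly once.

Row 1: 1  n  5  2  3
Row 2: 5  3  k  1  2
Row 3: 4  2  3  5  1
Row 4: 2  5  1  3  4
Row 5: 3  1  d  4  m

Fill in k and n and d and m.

k = 4, n = 4, d = 2, m = 5

For row 5, column 5: column 5 already has {1, 2, 3, 4}; that leaves 5.
For row 2, column 3: row 2 already has {1, 2, 3, 5}; that leaves 4.
Cell (5,3): row 5 already has {1, 3, 4, 5} → 2.
At (row 1, col 2): row 1 already has {1, 2, 3, 5}, so the value is 4.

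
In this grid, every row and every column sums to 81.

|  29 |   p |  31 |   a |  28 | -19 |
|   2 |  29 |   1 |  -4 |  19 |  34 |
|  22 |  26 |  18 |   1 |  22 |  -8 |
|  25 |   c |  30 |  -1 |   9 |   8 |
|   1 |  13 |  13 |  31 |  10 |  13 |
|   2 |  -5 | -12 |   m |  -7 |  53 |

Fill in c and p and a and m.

c = 10, p = 8, a = 4, m = 50

The known cells in row 4 total 71, leaving 81 − 71 = 10 for the blank.
The known cells in row 6 total 31, leaving 81 − 31 = 50 for the blank.
The known cells in column 4 total 77, leaving 81 − 77 = 4 for the blank.
The known cells in row 1 total 73, leaving 81 − 73 = 8 for the blank.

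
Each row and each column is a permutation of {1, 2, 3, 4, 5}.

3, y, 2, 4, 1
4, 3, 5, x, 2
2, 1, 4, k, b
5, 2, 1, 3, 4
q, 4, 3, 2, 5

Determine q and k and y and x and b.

Cell (1,2): row 1 already has {1, 2, 3, 4} → 5.
At (row 3, col 5): column 5 already has {1, 2, 4, 5}, so the value is 3.
For row 5, column 1: row 5 already has {2, 3, 4, 5}; that leaves 1.
At (row 3, col 4): row 3 already has {1, 2, 3, 4}, so the value is 5.
Cell (2,4): row 2 already has {2, 3, 4, 5} → 1.

q = 1, k = 5, y = 5, x = 1, b = 3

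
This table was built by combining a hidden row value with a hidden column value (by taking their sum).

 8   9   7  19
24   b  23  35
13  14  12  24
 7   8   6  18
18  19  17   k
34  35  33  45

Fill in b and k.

b = 25, k = 29

The difference between any two rows is the same in every column — this is an addition table with the headers hidden.
Row 2 minus row 1 is 23 − 7 = 16, so its entry in column 2 is 9 + 16 = 25.
Row 5 minus row 1 is 17 − 7 = 10, so its entry in column 4 is 19 + 10 = 29.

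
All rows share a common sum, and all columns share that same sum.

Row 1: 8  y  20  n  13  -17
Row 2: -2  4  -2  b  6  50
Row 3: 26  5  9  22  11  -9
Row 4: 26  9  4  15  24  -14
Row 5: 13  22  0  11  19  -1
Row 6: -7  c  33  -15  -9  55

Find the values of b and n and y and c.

b = 8, n = 23, y = 17, c = 7

Rows 3 and 4 both sum to 64, so that's the common total.
Row 2 has -2 + 4 − 2 + 6 + 50 = 56; the blank must be 64 − 56 = 8.
Column 4 has 8 + 22 + 15 + 11 − 15 = 41; the blank must be 64 − 41 = 23.
Row 1 has 8 + 20 + 23 + 13 − 17 = 47; the blank must be 64 − 47 = 17.
Row 6 has -7 + 33 − 15 − 9 + 55 = 57; the blank must be 64 − 57 = 7.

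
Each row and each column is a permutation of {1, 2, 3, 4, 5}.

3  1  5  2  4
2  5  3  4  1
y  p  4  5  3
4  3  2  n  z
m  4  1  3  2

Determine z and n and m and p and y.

z = 5, n = 1, m = 5, p = 2, y = 1

At (row 5, col 1): row 5 already has {1, 2, 3, 4}, so the value is 5.
Cell (3,2): column 2 already has {1, 3, 4, 5} → 2.
Cell (4,5): column 5 already has {1, 2, 3, 4} → 5.
At (row 3, col 1): row 3 already has {2, 3, 4, 5}, so the value is 1.
At (row 4, col 4): row 4 already has {2, 3, 4, 5}, so the value is 1.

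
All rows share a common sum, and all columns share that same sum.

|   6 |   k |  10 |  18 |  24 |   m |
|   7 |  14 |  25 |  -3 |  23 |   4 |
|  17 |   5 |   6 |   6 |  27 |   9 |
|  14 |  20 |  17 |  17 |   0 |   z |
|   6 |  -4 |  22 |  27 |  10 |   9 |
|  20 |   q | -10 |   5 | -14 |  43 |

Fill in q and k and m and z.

Rows 2 and 3 both sum to 70, so that's the common total.
Row 4: 14 + 20 + 17 + 17 + 0 = 68, so its missing entry is 70 − 68 = 2.
Row 6: 20 − 10 + 5 − 14 + 43 = 44, so its missing entry is 70 − 44 = 26.
Column 2: 14 + 5 + 20 − 4 + 26 = 61, so its missing entry is 70 − 61 = 9.
Row 1: 6 + 9 + 10 + 18 + 24 = 67, so its missing entry is 70 − 67 = 3.

q = 26, k = 9, m = 3, z = 2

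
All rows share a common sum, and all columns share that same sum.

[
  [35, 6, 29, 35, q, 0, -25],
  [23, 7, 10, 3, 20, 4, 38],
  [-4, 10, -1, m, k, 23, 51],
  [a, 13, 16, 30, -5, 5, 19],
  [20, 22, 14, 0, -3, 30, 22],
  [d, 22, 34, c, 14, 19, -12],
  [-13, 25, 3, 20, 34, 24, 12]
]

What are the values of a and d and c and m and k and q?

a = 27, d = 17, c = 11, m = 6, k = 20, q = 25

Rows 2 and 5 both sum to 105, so that's the common total.
Row 1: 35 + 6 + 29 + 35 + 0 − 25 = 80, so its missing entry is 105 − 80 = 25.
Column 5: 25 + 20 − 5 − 3 + 14 + 34 = 85, so its missing entry is 105 − 85 = 20.
Row 4: 13 + 16 + 30 − 5 + 5 + 19 = 78, so its missing entry is 105 − 78 = 27.
Row 3: -4 + 10 − 1 + 20 + 23 + 51 = 99, so its missing entry is 105 − 99 = 6.
Column 1: 35 + 23 − 4 + 27 + 20 − 13 = 88, so its missing entry is 105 − 88 = 17.
Row 6: 17 + 22 + 34 + 14 + 19 − 12 = 94, so its missing entry is 105 − 94 = 11.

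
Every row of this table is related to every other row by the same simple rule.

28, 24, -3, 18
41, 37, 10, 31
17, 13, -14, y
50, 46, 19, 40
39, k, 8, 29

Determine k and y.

The difference between any two rows is the same in every column — this is an addition table with the headers hidden.
Row 5 minus row 1 is 39 − 28 = 11, so its entry in column 2 is 24 + 11 = 35.
Row 3 minus row 1 is 17 − 28 = -11, so its entry in column 4 is 18 + (-11) = 7.

k = 35, y = 7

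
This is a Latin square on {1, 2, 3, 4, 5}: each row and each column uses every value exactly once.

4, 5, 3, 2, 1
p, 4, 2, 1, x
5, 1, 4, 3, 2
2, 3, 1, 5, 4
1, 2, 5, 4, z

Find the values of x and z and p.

x = 5, z = 3, p = 3

At (row 2, col 1): column 1 already has {1, 2, 4, 5}, so the value is 3.
For row 2, column 5: row 2 already has {1, 2, 3, 4}; that leaves 5.
Cell (5,5): row 5 already has {1, 2, 4, 5} → 3.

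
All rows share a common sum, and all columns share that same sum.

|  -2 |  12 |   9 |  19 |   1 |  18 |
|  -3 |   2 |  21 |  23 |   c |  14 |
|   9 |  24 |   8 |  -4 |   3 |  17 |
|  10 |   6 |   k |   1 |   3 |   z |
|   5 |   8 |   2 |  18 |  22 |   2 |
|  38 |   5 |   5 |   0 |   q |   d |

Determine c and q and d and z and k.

c = 0, q = 28, d = -19, z = 25, k = 12

Rows 1 and 3 both sum to 57, so that's the common total.
Row 2 has -3 + 2 + 21 + 23 + 14 = 57; the blank must be 57 − 57 = 0.
Column 5 has 1 + 0 + 3 + 3 + 22 = 29; the blank must be 57 − 29 = 28.
Row 6 has 38 + 5 + 5 + 0 + 28 = 76; the blank must be 57 − 76 = -19.
Column 3 has 9 + 21 + 8 + 2 + 5 = 45; the blank must be 57 − 45 = 12.
Row 4 has 10 + 6 + 12 + 1 + 3 = 32; the blank must be 57 − 32 = 25.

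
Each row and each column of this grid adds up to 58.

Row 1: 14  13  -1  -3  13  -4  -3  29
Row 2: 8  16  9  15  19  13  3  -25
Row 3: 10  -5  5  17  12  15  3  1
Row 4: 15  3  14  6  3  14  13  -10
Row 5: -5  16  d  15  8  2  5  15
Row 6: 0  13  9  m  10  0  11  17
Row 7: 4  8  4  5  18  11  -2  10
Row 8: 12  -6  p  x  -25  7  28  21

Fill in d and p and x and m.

d = 2, p = 16, x = 5, m = -2

The known cells in row 6 total 60, leaving 58 − 60 = -2 for the blank.
The known cells in row 5 total 56, leaving 58 − 56 = 2 for the blank.
The known cells in column 3 total 42, leaving 58 − 42 = 16 for the blank.
The known cells in row 8 total 53, leaving 58 − 53 = 5 for the blank.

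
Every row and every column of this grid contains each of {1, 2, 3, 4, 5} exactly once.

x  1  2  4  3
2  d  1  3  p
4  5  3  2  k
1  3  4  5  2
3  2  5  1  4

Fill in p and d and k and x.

For row 2, column 2: column 2 already has {1, 2, 3, 5}; that leaves 4.
For row 3, column 5: row 3 already has {2, 3, 4, 5}; that leaves 1.
For row 2, column 5: row 2 already has {1, 2, 3, 4}; that leaves 5.
For row 1, column 1: row 1 already has {1, 2, 3, 4}; that leaves 5.

p = 5, d = 4, k = 1, x = 5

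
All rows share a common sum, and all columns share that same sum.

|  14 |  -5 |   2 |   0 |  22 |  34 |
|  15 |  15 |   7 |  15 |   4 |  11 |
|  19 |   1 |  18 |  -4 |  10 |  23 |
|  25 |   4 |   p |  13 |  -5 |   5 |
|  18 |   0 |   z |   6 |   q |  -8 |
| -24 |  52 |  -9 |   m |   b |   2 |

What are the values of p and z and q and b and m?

Rows 1 and 2 both sum to 67, so that's the common total.
The known cells in column 4 total 30, leaving 67 − 30 = 37 for the blank.
The known cells in row 6 total 58, leaving 67 − 58 = 9 for the blank.
The known cells in column 5 total 40, leaving 67 − 40 = 27 for the blank.
The known cells in row 5 total 43, leaving 67 − 43 = 24 for the blank.
The known cells in row 4 total 42, leaving 67 − 42 = 25 for the blank.

p = 25, z = 24, q = 27, b = 9, m = 37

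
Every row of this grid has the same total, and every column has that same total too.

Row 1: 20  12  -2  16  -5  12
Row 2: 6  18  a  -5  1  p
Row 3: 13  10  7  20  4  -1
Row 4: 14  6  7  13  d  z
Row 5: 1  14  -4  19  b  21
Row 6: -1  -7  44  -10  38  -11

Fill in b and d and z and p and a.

Rows 1 and 3 both sum to 53, so that's the common total.
Row 5: 1 + 14 − 4 + 19 + 21 = 51, so its missing entry is 53 − 51 = 2.
Column 3: -2 + 7 + 7 − 4 + 44 = 52, so its missing entry is 53 − 52 = 1.
Column 5: -5 + 1 + 4 + 2 + 38 = 40, so its missing entry is 53 − 40 = 13.
Row 2: 6 + 18 + 1 − 5 + 1 = 21, so its missing entry is 53 − 21 = 32.
Row 4: 14 + 6 + 7 + 13 + 13 = 53, so its missing entry is 53 − 53 = 0.

b = 2, d = 13, z = 0, p = 32, a = 1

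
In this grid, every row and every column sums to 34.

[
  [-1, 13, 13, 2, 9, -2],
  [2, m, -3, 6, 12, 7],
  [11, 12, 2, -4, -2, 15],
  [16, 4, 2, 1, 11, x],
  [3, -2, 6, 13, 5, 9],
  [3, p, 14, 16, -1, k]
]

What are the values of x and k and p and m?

x = 0, k = 5, p = -3, m = 10

Row 2: 2 − 3 + 6 + 12 + 7 = 24, so its missing entry is 34 − 24 = 10.
Column 2: 13 + 10 + 12 + 4 − 2 = 37, so its missing entry is 34 − 37 = -3.
Row 6: 3 − 3 + 14 + 16 − 1 = 29, so its missing entry is 34 − 29 = 5.
Row 4: 16 + 4 + 2 + 1 + 11 = 34, so its missing entry is 34 − 34 = 0.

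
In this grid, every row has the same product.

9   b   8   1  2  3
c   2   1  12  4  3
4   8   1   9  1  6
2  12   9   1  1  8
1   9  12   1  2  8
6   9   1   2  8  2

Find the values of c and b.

c = 6, b = 4

Rows 3 and 6 each multiply to 1728, so every row has product 1728.
Row 2: 2×1×12×4×3 = 288, so the missing entry is 1728 ÷ 288 = 6.
Row 1: 9×8×1×2×3 = 432, so the missing entry is 1728 ÷ 432 = 4.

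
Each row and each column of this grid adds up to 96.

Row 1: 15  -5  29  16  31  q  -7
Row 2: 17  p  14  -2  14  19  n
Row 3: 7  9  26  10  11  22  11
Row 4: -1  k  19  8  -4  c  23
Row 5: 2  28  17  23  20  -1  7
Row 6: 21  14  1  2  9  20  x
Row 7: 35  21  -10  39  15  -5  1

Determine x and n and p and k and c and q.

Row 6: 21 + 14 + 1 + 2 + 9 + 20 = 67, so its missing entry is 96 − 67 = 29.
Row 1: 15 − 5 + 29 + 16 + 31 − 7 = 79, so its missing entry is 96 − 79 = 17.
Column 7: -7 + 11 + 23 + 7 + 29 + 1 = 64, so its missing entry is 96 − 64 = 32.
Row 2: 17 + 14 − 2 + 14 + 19 + 32 = 94, so its missing entry is 96 − 94 = 2.
Column 2: -5 + 2 + 9 + 28 + 14 + 21 = 69, so its missing entry is 96 − 69 = 27.
Row 4: -1 + 27 + 19 + 8 − 4 + 23 = 72, so its missing entry is 96 − 72 = 24.

x = 29, n = 32, p = 2, k = 27, c = 24, q = 17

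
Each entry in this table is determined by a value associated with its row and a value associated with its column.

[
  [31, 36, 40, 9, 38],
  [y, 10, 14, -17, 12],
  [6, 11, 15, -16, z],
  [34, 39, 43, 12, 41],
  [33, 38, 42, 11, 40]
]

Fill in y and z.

y = 5, z = 13

The difference between any two rows is the same in every column — this is an addition table with the headers hidden.
Row 2 minus row 1 is -17 − 9 = -26, so its entry in column 1 is 31 + (-26) = 5.
Row 3 minus row 1 is -16 − 9 = -25, so its entry in column 5 is 38 + (-25) = 13.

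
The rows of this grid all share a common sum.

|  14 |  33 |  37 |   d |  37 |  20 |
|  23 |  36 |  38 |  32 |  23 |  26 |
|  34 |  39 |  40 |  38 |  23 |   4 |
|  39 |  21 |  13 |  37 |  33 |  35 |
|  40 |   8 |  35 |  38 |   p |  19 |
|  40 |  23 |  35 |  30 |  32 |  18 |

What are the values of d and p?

Rows 2 and 6 both add up to 178, so every row sums to 178.
Row 1: 14 + 33 + 37 + 37 + 20 = 141, so the missing entry is 178 − 141 = 37.
Row 5: 40 + 8 + 35 + 38 + 19 = 140, so the missing entry is 178 − 140 = 38.

d = 37, p = 38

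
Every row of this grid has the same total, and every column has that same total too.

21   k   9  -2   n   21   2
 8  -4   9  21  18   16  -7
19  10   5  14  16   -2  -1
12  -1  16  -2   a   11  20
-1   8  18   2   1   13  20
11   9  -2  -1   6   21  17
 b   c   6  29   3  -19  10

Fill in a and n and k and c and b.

Rows 2 and 3 both sum to 61, so that's the common total.
Row 4: 12 − 1 + 16 − 2 + 11 + 20 = 56, so its missing entry is 61 − 56 = 5.
Column 5: 18 + 16 + 5 + 1 + 6 + 3 = 49, so its missing entry is 61 − 49 = 12.
Row 1: 21 + 9 − 2 + 12 + 21 + 2 = 63, so its missing entry is 61 − 63 = -2.
Column 2: -2 − 4 + 10 − 1 + 8 + 9 = 20, so its missing entry is 61 − 20 = 41.
Row 7: 41 + 6 + 29 + 3 − 19 + 10 = 70, so its missing entry is 61 − 70 = -9.

a = 5, n = 12, k = -2, c = 41, b = -9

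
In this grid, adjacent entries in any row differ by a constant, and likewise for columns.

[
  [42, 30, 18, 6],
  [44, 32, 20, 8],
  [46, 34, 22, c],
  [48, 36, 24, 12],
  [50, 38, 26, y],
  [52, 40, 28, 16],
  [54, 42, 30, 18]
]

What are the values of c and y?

Along each row the entries change by -12 per step; down each column they change by 2.
Row 3: from 46 at column 1, stepping by -12 to column 4 gives 10.
Row 5: from 50 at column 1, stepping by -12 to column 4 gives 14.

c = 10, y = 14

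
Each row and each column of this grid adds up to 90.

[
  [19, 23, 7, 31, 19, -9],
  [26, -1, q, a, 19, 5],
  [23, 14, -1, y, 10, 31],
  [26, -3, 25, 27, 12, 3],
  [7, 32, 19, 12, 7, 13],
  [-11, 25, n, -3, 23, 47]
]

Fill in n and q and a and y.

n = 9, q = 31, a = 10, y = 13

The known cells in row 3 total 77, leaving 90 − 77 = 13 for the blank.
The known cells in column 4 total 80, leaving 90 − 80 = 10 for the blank.
The known cells in row 2 total 59, leaving 90 − 59 = 31 for the blank.
The known cells in row 6 total 81, leaving 90 − 81 = 9 for the blank.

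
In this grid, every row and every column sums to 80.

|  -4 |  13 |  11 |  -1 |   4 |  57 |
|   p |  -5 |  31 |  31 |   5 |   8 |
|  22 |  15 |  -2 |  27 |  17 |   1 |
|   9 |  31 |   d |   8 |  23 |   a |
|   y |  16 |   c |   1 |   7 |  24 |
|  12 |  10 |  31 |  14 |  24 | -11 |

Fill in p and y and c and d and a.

Row 2 has -5 + 31 + 31 + 5 + 8 = 70; the blank must be 80 − 70 = 10.
Column 1 has -4 + 10 + 22 + 9 + 12 = 49; the blank must be 80 − 49 = 31.
Row 5 has 31 + 16 + 1 + 7 + 24 = 79; the blank must be 80 − 79 = 1.
Column 3 has 11 + 31 − 2 + 1 + 31 = 72; the blank must be 80 − 72 = 8.
Row 4 has 9 + 31 + 8 + 8 + 23 = 79; the blank must be 80 − 79 = 1.

p = 10, y = 31, c = 1, d = 8, a = 1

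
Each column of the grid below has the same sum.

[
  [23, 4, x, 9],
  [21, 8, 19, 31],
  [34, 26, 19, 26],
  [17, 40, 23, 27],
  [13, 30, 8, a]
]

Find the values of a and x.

Column 1 sums to 108 and so does column 2; that's the common total.
In column 4 the known cells total 93, leaving 108 − 93 = 15.
In column 3 the known cells total 69, leaving 108 − 69 = 39.

a = 15, x = 39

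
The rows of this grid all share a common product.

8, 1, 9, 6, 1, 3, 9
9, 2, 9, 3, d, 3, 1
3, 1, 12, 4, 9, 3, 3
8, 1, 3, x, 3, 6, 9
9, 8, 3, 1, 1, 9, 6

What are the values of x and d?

Rows 1 and 3 each multiply to 11664, so every row has product 11664.
Row 4: 8×1×3×3×6×9 = 3888, so the missing entry is 11664 ÷ 3888 = 3.
Row 2: 9×2×9×3×3×1 = 1458, so the missing entry is 11664 ÷ 1458 = 8.

x = 3, d = 8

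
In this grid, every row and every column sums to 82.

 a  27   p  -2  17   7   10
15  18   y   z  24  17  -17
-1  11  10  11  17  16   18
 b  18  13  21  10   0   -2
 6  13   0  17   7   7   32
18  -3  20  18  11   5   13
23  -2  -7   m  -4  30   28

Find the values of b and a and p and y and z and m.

b = 22, a = -1, p = 24, y = 22, z = 3, m = 14

The known cells in row 4 total 60, leaving 82 − 60 = 22 for the blank.
The known cells in column 1 total 83, leaving 82 − 83 = -1 for the blank.
The known cells in row 1 total 58, leaving 82 − 58 = 24 for the blank.
The known cells in column 3 total 60, leaving 82 − 60 = 22 for the blank.
The known cells in row 7 total 68, leaving 82 − 68 = 14 for the blank.
The known cells in row 2 total 79, leaving 82 − 79 = 3 for the blank.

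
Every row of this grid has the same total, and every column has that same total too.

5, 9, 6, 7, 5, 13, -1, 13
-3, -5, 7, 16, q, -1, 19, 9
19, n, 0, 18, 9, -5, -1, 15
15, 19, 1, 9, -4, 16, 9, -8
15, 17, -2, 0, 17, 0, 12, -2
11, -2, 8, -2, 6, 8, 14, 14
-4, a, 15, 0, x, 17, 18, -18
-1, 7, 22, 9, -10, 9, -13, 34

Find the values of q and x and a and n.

Rows 1 and 4 both sum to 57, so that's the common total.
Row 3 has 19 + 0 + 18 + 9 − 5 − 1 + 15 = 55; the blank must be 57 − 55 = 2.
Column 2 has 9 − 5 + 2 + 19 + 17 − 2 + 7 = 47; the blank must be 57 − 47 = 10.
Row 7 has -4 + 10 + 15 + 0 + 17 + 18 − 18 = 38; the blank must be 57 − 38 = 19.
Row 2 has -3 − 5 + 7 + 16 − 1 + 19 + 9 = 42; the blank must be 57 − 42 = 15.

q = 15, x = 19, a = 10, n = 2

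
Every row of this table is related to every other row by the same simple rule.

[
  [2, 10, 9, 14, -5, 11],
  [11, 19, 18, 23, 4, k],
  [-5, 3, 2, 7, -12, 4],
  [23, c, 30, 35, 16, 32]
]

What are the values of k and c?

The difference between any two rows is the same in every column — this is an addition table with the headers hidden.
Row 2 minus row 1 is 4 − (-5) = 9, so its entry in column 6 is 11 + 9 = 20.
Row 4 minus row 1 is 16 − (-5) = 21, so its entry in column 2 is 10 + 21 = 31.

k = 20, c = 31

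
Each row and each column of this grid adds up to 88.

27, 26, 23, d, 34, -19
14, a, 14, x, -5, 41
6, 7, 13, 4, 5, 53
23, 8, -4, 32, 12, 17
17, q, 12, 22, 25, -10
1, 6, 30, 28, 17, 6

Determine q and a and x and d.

q = 22, a = 19, x = 5, d = -3

Row 1 has 27 + 26 + 23 + 34 − 19 = 91; the blank must be 88 − 91 = -3.
Column 4 has -3 + 4 + 32 + 22 + 28 = 83; the blank must be 88 − 83 = 5.
Row 2 has 14 + 14 + 5 − 5 + 41 = 69; the blank must be 88 − 69 = 19.
Row 5 has 17 + 12 + 22 + 25 − 10 = 66; the blank must be 88 − 66 = 22.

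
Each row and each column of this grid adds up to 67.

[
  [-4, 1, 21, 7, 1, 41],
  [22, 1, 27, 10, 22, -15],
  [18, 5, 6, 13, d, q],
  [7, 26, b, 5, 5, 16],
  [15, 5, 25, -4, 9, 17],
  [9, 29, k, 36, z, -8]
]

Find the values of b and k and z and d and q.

Row 4: 7 + 26 + 5 + 5 + 16 = 59, so its missing entry is 67 − 59 = 8.
Column 6: 41 − 15 + 16 + 17 − 8 = 51, so its missing entry is 67 − 51 = 16.
Row 3: 18 + 5 + 6 + 13 + 16 = 58, so its missing entry is 67 − 58 = 9.
Column 5: 1 + 22 + 9 + 5 + 9 = 46, so its missing entry is 67 − 46 = 21.
Row 6: 9 + 29 + 36 + 21 − 8 = 87, so its missing entry is 67 − 87 = -20.

b = 8, k = -20, z = 21, d = 9, q = 16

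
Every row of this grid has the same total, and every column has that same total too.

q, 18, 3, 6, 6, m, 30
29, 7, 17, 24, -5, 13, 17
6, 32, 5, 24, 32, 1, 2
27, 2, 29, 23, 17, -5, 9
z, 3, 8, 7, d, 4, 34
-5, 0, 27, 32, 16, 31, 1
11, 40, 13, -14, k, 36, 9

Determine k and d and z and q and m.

k = 7, d = 29, z = 17, q = 17, m = 22

Rows 2 and 3 both sum to 102, so that's the common total.
Row 7 has 11 + 40 + 13 − 14 + 36 + 9 = 95; the blank must be 102 − 95 = 7.
Column 5 has 6 − 5 + 32 + 17 + 16 + 7 = 73; the blank must be 102 − 73 = 29.
Row 5 has 3 + 8 + 7 + 29 + 4 + 34 = 85; the blank must be 102 − 85 = 17.
Column 1 has 29 + 6 + 27 + 17 − 5 + 11 = 85; the blank must be 102 − 85 = 17.
Row 1 has 17 + 18 + 3 + 6 + 6 + 30 = 80; the blank must be 102 − 80 = 22.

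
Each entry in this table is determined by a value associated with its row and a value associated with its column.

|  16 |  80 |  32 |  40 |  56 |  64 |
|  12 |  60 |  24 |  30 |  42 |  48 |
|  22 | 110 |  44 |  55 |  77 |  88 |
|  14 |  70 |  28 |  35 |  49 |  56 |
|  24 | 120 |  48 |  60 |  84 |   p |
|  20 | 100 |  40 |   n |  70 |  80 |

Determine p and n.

Each row is a constant multiple of every other row — this is a multiplication table with the headers hidden.
Row 5 is 120/80 = 3/2 times row 1, so its entry in column 6 is 64 × 3/2 = 96.
Row 6 is 100/80 = 5/4 times row 1, so its entry in column 4 is 40 × 5/4 = 50.

p = 96, n = 50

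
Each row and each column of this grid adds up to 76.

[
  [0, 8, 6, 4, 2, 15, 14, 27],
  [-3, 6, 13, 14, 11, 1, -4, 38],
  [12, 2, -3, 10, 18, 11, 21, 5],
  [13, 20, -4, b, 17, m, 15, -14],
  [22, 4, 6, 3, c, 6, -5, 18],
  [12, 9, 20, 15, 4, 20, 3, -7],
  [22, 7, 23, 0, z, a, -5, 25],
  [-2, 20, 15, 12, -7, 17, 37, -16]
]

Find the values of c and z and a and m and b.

Row 5 has 22 + 4 + 6 + 3 + 6 − 5 + 18 = 54; the blank must be 76 − 54 = 22.
Column 5 has 2 + 11 + 18 + 17 + 22 + 4 − 7 = 67; the blank must be 76 − 67 = 9.
Row 7 has 22 + 7 + 23 + 0 + 9 − 5 + 25 = 81; the blank must be 76 − 81 = -5.
Column 4 has 4 + 14 + 10 + 3 + 15 + 0 + 12 = 58; the blank must be 76 − 58 = 18.
Row 4 has 13 + 20 − 4 + 18 + 17 + 15 − 14 = 65; the blank must be 76 − 65 = 11.

c = 22, z = 9, a = -5, m = 11, b = 18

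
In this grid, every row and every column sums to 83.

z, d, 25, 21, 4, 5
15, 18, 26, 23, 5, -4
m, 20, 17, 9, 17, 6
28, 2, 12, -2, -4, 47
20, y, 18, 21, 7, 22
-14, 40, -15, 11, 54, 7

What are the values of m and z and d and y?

The known cells in row 3 total 69, leaving 83 − 69 = 14 for the blank.
The known cells in row 5 total 88, leaving 83 − 88 = -5 for the blank.
The known cells in column 2 total 75, leaving 83 − 75 = 8 for the blank.
The known cells in row 1 total 63, leaving 83 − 63 = 20 for the blank.

m = 14, z = 20, d = 8, y = -5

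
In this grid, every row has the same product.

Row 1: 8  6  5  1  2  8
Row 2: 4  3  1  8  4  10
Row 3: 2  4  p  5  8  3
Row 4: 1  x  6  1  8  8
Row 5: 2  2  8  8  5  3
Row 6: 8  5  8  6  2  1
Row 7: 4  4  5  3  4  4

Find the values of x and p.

x = 10, p = 4

Rows 5 and 6 each multiply to 3840, so every row has product 3840.
Row 4: 1×6×1×8×8 = 384, so the missing entry is 3840 ÷ 384 = 10.
Row 3: 2×4×5×8×3 = 960, so the missing entry is 3840 ÷ 960 = 4.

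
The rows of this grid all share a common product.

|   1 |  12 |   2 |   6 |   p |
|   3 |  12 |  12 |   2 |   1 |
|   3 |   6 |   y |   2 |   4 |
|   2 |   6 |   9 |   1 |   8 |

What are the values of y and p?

y = 6, p = 6

Rows 2 and 4 each multiply to 864, so every row has product 864.
Row 3: 3×6×2×4 = 144, so the missing entry is 864 ÷ 144 = 6.
Row 1: 1×12×2×6 = 144, so the missing entry is 864 ÷ 144 = 6.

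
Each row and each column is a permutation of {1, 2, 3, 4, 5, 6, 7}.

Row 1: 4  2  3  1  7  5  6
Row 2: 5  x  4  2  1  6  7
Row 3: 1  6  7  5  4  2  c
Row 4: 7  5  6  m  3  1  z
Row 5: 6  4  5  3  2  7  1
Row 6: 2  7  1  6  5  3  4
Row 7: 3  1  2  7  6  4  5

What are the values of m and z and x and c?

At (row 2, col 2): row 2 already has {1, 2, 4, 5, 6, 7}, so the value is 3.
For row 4, column 4: column 4 already has {1, 2, 3, 5, 6, 7}; that leaves 4.
Cell (3,7): row 3 already has {1, 2, 4, 5, 6, 7} → 3.
At (row 4, col 7): row 4 already has {1, 3, 4, 5, 6, 7}, so the value is 2.

m = 4, z = 2, x = 3, c = 3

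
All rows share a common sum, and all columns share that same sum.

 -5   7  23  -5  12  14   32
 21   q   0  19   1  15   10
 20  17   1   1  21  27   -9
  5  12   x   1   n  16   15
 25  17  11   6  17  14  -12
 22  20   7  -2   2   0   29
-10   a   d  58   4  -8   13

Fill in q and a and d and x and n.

Rows 1 and 3 both sum to 78, so that's the common total.
The known cells in column 5 total 57, leaving 78 − 57 = 21 for the blank.
The known cells in row 2 total 66, leaving 78 − 66 = 12 for the blank.
The known cells in column 2 total 85, leaving 78 − 85 = -7 for the blank.
The known cells in row 7 total 50, leaving 78 − 50 = 28 for the blank.
The known cells in row 4 total 70, leaving 78 − 70 = 8 for the blank.

q = 12, a = -7, d = 28, x = 8, n = 21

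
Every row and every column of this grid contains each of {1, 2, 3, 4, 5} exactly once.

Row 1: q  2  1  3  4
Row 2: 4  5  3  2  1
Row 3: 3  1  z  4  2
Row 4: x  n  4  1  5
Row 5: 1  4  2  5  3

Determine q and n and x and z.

q = 5, n = 3, x = 2, z = 5

Cell (4,2): column 2 already has {1, 2, 4, 5} → 3.
At (row 4, col 1): row 4 already has {1, 3, 4, 5}, so the value is 2.
Cell (1,1): row 1 already has {1, 2, 3, 4} → 5.
Cell (3,3): row 3 already has {1, 2, 3, 4} → 5.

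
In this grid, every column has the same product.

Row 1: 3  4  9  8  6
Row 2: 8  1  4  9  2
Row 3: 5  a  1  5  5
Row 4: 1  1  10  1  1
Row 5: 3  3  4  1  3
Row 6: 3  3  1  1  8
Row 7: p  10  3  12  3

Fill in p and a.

p = 4, a = 12

Columns 3 and 5 each multiply to 4320, so every column has product 4320.
Column 1: 3×8×5×1×3×3 = 1080, so the missing entry is 4320 ÷ 1080 = 4.
Column 2: 4×1×1×3×3×10 = 360, so the missing entry is 4320 ÷ 360 = 12.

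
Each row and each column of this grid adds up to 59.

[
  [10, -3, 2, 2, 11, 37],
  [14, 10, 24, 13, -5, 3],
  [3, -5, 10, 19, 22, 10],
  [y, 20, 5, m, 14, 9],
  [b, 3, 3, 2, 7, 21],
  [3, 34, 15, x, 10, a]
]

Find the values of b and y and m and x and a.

b = 23, y = 6, m = 5, x = 18, a = -21

Column 6 has 37 + 3 + 10 + 9 + 21 = 80; the blank must be 59 − 80 = -21.
Row 5 has 3 + 3 + 2 + 7 + 21 = 36; the blank must be 59 − 36 = 23.
Column 1 has 10 + 14 + 3 + 23 + 3 = 53; the blank must be 59 − 53 = 6.
Row 4 has 6 + 20 + 5 + 14 + 9 = 54; the blank must be 59 − 54 = 5.
Row 6 has 3 + 34 + 15 + 10 − 21 = 41; the blank must be 59 − 41 = 18.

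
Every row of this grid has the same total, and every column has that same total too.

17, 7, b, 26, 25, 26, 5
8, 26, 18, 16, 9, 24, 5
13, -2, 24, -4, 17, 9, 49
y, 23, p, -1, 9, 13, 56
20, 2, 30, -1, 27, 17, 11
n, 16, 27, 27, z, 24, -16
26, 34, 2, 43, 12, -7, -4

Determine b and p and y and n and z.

b = 0, p = 5, y = 1, n = 21, z = 7

Rows 2 and 3 both sum to 106, so that's the common total.
Column 5 has 25 + 9 + 17 + 9 + 27 + 12 = 99; the blank must be 106 − 99 = 7.
Row 1 has 17 + 7 + 26 + 25 + 26 + 5 = 106; the blank must be 106 − 106 = 0.
Row 6 has 16 + 27 + 27 + 7 + 24 − 16 = 85; the blank must be 106 − 85 = 21.
Column 1 has 17 + 8 + 13 + 20 + 21 + 26 = 105; the blank must be 106 − 105 = 1.
Row 4 has 1 + 23 − 1 + 9 + 13 + 56 = 101; the blank must be 106 − 101 = 5.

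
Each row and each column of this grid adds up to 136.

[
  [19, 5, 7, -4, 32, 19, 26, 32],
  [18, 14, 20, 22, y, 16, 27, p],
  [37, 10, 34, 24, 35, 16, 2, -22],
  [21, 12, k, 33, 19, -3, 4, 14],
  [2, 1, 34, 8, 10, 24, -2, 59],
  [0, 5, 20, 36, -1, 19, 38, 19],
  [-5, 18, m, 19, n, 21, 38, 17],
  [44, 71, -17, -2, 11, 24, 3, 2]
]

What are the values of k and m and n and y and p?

Column 8 has 32 − 22 + 14 + 59 + 19 + 17 + 2 = 121; the blank must be 136 − 121 = 15.
Row 2 has 18 + 14 + 20 + 22 + 16 + 27 + 15 = 132; the blank must be 136 − 132 = 4.
Column 5 has 32 + 4 + 35 + 19 + 10 − 1 + 11 = 110; the blank must be 136 − 110 = 26.
Row 7 has -5 + 18 + 19 + 26 + 21 + 38 + 17 = 134; the blank must be 136 − 134 = 2.
Row 4 has 21 + 12 + 33 + 19 − 3 + 4 + 14 = 100; the blank must be 136 − 100 = 36.

k = 36, m = 2, n = 26, y = 4, p = 15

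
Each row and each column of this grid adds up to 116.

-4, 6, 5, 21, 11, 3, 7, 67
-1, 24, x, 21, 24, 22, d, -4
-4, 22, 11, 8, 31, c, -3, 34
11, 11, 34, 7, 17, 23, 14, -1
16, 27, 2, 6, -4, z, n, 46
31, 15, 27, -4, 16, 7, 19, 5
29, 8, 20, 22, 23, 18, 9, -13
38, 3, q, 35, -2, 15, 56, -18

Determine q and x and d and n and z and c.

The known cells in row 8 total 127, leaving 116 − 127 = -11 for the blank.
The known cells in column 3 total 88, leaving 116 − 88 = 28 for the blank.
The known cells in row 2 total 114, leaving 116 − 114 = 2 for the blank.
The known cells in column 7 total 104, leaving 116 − 104 = 12 for the blank.
The known cells in row 5 total 105, leaving 116 − 105 = 11 for the blank.
The known cells in row 3 total 99, leaving 116 − 99 = 17 for the blank.

q = -11, x = 28, d = 2, n = 12, z = 11, c = 17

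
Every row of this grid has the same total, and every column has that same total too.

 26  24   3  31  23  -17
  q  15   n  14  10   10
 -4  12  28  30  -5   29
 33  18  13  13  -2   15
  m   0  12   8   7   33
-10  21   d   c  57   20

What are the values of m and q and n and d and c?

Rows 1 and 3 both sum to 90, so that's the common total.
The known cells in row 5 total 60, leaving 90 − 60 = 30 for the blank.
The known cells in column 4 total 96, leaving 90 − 96 = -6 for the blank.
The known cells in column 1 total 75, leaving 90 − 75 = 15 for the blank.
The known cells in row 2 total 64, leaving 90 − 64 = 26 for the blank.
The known cells in row 6 total 82, leaving 90 − 82 = 8 for the blank.

m = 30, q = 15, n = 26, d = 8, c = -6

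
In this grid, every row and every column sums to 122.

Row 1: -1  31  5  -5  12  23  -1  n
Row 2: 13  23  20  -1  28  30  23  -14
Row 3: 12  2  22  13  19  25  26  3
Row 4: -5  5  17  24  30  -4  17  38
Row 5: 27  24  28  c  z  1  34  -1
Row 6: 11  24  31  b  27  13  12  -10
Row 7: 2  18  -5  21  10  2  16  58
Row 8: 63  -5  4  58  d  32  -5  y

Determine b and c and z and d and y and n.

Row 1: -1 + 31 + 5 − 5 + 12 + 23 − 1 = 64, so its missing entry is 122 − 64 = 58.
Column 8: 58 − 14 + 3 + 38 − 1 − 10 + 58 = 132, so its missing entry is 122 − 132 = -10.
Row 8: 63 − 5 + 4 + 58 + 32 − 5 − 10 = 137, so its missing entry is 122 − 137 = -15.
Column 5: 12 + 28 + 19 + 30 + 27 + 10 − 15 = 111, so its missing entry is 122 − 111 = 11.
Row 5: 27 + 24 + 28 + 11 + 1 + 34 − 1 = 124, so its missing entry is 122 − 124 = -2.
Row 6: 11 + 24 + 31 + 27 + 13 + 12 − 10 = 108, so its missing entry is 122 − 108 = 14.

b = 14, c = -2, z = 11, d = -15, y = -10, n = 58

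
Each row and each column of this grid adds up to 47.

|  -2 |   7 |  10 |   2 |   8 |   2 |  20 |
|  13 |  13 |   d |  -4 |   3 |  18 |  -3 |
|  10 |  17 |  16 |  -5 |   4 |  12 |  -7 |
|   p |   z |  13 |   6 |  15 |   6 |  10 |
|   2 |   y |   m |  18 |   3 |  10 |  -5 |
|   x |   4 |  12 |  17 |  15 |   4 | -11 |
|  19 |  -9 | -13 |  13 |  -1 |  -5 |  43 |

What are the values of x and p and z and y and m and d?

x = 6, p = -1, z = -2, y = 17, m = 2, d = 7

The known cells in row 2 total 40, leaving 47 − 40 = 7 for the blank.
The known cells in column 3 total 45, leaving 47 − 45 = 2 for the blank.
The known cells in row 6 total 41, leaving 47 − 41 = 6 for the blank.
The known cells in column 1 total 48, leaving 47 − 48 = -1 for the blank.
The known cells in row 4 total 49, leaving 47 − 49 = -2 for the blank.
The known cells in row 5 total 30, leaving 47 − 30 = 17 for the blank.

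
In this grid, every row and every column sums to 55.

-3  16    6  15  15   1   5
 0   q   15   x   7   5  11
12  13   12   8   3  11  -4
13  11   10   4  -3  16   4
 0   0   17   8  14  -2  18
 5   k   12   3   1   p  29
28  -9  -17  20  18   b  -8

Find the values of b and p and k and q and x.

b = 23, p = 1, k = 4, q = 20, x = -3

Row 7 has 28 − 9 − 17 + 20 + 18 − 8 = 32; the blank must be 55 − 32 = 23.
Column 6 has 1 + 5 + 11 + 16 − 2 + 23 = 54; the blank must be 55 − 54 = 1.
Row 6 has 5 + 12 + 3 + 1 + 1 + 29 = 51; the blank must be 55 − 51 = 4.
Column 2 has 16 + 13 + 11 + 0 + 4 − 9 = 35; the blank must be 55 − 35 = 20.
Row 2 has 0 + 20 + 15 + 7 + 5 + 11 = 58; the blank must be 55 − 58 = -3.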